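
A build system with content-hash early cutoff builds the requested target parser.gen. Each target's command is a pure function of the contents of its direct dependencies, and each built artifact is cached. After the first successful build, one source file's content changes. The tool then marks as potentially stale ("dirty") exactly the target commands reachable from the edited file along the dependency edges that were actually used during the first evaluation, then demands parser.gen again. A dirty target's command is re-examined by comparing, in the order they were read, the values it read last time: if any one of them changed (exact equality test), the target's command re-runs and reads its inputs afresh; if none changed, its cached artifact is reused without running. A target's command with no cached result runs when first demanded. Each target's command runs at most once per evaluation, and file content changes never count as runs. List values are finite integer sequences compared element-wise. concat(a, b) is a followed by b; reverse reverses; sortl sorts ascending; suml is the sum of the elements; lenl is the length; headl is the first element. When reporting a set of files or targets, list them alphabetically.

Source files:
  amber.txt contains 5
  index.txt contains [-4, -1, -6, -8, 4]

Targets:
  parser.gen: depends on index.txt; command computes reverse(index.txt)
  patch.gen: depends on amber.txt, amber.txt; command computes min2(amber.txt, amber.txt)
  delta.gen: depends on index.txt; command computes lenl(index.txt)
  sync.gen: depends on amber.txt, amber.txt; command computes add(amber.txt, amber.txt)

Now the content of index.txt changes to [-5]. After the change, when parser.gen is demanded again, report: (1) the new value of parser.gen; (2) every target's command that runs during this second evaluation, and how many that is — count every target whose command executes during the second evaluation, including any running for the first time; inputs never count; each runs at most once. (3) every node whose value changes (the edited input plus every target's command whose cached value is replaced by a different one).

First evaluation (everything demanded from the output):
  parser.gen = reverse([-4, -1, -6, -8, 4]) = [4, -8, -6, -1, -4]

Propagation after the edit:
  parser.gen: runs — index.txt [-4, -1, -6, -8, 4]->[-5]; result [-5].

New value of parser.gen: [-5].
Target commands that run: parser.gen — 1 in total.
Values that change: index.txt, parser.gen.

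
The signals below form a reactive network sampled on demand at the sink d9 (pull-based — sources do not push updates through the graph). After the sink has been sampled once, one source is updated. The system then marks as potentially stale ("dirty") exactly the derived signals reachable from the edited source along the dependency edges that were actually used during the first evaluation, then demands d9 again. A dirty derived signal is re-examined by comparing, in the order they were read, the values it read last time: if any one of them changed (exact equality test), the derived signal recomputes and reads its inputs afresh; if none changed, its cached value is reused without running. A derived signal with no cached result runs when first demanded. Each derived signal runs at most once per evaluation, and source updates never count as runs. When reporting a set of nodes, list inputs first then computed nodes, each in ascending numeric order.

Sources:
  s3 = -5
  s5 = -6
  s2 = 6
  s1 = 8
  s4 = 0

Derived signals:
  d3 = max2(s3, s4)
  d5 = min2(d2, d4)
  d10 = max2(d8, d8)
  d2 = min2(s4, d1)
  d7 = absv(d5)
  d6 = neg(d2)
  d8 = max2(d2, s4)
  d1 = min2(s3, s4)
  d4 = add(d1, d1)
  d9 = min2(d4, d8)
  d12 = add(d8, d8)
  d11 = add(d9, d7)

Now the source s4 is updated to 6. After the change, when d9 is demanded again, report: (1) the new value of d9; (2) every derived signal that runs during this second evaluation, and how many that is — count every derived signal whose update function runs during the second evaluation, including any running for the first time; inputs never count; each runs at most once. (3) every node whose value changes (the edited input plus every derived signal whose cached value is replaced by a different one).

Initial pass — values computed on the first demand:
  d1 = min2(-5, 0) = -5
  d2 = min2(0, -5) = -5
  d4 = add(-5, -5) = -10
  d8 = max2(-5, 0) = 0
  d9 = min2(-10, 0) = -10

Second demand — change propagation:
  d1: re-runs because s4 0->6; new result -5 (unchanged).
  d2: re-runs because s4 0->6; new result -5 (unchanged).
  d4: re-examined; everything it read last time is the same (d1 unchanged, d1 unchanged) — cache -10 kept, no run.
  d8: re-runs because s4 0->6; new result 6.
  d9: re-runs because d8 0->6; new result -10 (unchanged).

The important point: at d4 every value read last time is unchanged, so the dirty flag clears without a run.

d9 now evaluates to -10.
Run set: d1, d2, d8, d9 (4 run).
Changed values: s4, d8.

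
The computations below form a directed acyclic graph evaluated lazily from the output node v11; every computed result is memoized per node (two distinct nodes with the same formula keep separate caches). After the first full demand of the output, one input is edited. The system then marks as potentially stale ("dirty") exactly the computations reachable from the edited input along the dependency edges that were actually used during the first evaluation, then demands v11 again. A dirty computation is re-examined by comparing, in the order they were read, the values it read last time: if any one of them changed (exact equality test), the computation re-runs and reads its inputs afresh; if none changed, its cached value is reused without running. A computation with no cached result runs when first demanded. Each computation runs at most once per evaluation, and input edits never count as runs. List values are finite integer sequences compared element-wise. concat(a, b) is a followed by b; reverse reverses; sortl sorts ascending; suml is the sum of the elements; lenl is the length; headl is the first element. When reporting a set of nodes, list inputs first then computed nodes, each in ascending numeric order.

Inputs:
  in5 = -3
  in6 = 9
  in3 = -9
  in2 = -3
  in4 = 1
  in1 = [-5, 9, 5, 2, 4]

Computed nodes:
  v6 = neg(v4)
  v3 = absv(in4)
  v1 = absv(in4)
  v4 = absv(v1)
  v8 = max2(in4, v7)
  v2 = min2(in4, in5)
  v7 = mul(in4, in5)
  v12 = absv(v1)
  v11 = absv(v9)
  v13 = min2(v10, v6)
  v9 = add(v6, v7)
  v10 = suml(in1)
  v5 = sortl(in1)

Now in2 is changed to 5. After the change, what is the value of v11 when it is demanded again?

First demand of the output computes:
  v1 = absv(1) = 1
  v4 = absv(1) = 1
  v6 = neg(1) = -1
  v7 = mul(1, -3) = -3
  v9 = add(-1, -3) = -4
  v11 = absv(-4) = 4

After the edit, cleaning proceeds:
  no node depends on in2 at all; the second demand re-runs nothing.

Note the shortcut — nothing in the graph depends on in2 at all, so no recomputation happens.

Demanding v11 again yields 4.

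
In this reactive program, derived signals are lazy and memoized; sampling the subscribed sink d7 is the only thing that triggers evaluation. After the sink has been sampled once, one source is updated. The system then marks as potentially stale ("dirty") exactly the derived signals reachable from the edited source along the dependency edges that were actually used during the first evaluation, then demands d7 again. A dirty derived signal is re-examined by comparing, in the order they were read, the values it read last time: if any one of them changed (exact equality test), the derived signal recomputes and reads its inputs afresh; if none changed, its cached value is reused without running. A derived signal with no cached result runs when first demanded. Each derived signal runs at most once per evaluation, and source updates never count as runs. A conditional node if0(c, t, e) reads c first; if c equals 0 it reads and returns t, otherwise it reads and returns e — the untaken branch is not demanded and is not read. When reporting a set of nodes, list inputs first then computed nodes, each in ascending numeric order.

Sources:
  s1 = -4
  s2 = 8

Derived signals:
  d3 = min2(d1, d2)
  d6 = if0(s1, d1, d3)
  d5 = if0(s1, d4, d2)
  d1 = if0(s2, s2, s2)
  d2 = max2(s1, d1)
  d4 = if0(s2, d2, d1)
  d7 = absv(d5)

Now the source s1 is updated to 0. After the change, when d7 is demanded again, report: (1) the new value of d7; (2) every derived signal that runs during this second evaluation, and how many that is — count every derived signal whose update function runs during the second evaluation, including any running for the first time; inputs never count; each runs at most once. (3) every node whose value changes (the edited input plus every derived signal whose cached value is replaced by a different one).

Demanding d7 again yields 8.
2 derived signals run: d4, d5.
The nodes whose values change: s1.
Note the branch switch — demand abandons d2, which is never re-examined.

First demand of the output computes:
  d1 = if0(s2=8 -> else branch s2) = 8
  d2 = max2(-4, 8) = 8
  d5 = if0(s1=-4 -> else branch d2) = 8
  d7 = absv(8) = 8

After the edit, cleaning proceeds:
  d2: stays stale; no demand reaches it after the flip.
  d4: had never run; runs now, result 8.
  d5: a read changed (s1 -4->0) — executes, giving 8 — identical to its old value.
  d7: dirty, but its reads are unchanged (d5 unchanged); cached 8 stands.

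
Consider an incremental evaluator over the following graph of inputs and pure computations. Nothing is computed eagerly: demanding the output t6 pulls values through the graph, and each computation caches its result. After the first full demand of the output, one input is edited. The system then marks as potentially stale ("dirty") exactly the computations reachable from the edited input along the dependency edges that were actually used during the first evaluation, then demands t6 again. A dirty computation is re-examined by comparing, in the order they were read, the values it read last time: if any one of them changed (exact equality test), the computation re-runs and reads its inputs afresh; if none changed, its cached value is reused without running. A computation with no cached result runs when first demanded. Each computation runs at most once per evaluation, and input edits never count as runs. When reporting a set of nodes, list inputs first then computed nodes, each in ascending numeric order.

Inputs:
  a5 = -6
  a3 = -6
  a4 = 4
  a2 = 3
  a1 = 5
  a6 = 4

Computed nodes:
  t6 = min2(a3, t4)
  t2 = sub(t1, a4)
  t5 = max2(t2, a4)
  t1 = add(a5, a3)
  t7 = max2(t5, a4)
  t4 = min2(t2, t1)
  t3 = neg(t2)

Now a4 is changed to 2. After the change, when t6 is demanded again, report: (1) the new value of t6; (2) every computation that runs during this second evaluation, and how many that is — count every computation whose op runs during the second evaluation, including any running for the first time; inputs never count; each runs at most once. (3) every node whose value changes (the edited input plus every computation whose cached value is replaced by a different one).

Initial pass — values computed on the first demand:
  t1 = add(-6, -6) = -12
  t2 = sub(-12, 4) = -16
  t4 = min2(-16, -12) = -16
  t6 = min2(-6, -16) = -16

Second demand — change propagation:
  t2: re-runs because a4 4->2; new result -14.
  t4: re-runs because t2 -16->-14; new result -14.
  t6: re-runs because t4 -16->-14; new result -14.

t6 now evaluates to -14.
Run set: t2, t4, t6 (3 run).
Changed values: a4, t2, t4, t6.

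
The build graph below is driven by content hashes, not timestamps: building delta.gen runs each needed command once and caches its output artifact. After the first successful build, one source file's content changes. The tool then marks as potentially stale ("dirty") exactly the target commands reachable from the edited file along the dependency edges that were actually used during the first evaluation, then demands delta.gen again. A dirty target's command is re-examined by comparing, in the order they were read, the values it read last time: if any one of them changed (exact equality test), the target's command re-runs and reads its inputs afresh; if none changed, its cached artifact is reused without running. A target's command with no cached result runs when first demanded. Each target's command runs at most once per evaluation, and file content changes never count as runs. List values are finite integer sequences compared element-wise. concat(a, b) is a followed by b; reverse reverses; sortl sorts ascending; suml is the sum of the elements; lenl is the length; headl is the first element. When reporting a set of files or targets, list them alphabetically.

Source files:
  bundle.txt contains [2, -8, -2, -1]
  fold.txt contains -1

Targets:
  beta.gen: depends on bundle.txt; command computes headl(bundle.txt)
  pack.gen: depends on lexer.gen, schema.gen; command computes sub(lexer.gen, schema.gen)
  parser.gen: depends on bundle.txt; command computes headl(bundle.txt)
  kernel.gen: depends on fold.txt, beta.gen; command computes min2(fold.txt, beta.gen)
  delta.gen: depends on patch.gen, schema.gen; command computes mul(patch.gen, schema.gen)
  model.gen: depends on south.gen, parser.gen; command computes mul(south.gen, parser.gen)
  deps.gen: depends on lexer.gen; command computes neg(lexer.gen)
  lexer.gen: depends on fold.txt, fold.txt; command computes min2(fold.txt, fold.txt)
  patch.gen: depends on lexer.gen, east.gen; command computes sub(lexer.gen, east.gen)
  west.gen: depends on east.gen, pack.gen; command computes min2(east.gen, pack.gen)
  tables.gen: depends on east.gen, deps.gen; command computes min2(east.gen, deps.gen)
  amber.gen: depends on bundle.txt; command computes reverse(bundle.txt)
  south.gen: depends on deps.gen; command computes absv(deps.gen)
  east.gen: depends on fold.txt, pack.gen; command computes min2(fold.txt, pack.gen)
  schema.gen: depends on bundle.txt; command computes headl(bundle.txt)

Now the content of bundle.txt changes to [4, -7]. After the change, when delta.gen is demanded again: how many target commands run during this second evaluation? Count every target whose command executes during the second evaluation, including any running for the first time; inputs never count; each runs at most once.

Initial pass — values computed on the first demand:
  lexer.gen = min2(-1, -1) = -1
  schema.gen = headl([2, -8, -2, -1]) = 2
  pack.gen = sub(-1, 2) = -3
  east.gen = min2(-1, -3) = -3
  patch.gen = sub(-1, -3) = 2
  delta.gen = mul(2, 2) = 4

Second demand — change propagation:
  schema.gen: re-runs because bundle.txt [2, -8, -2, -1]->[4, -7]; new result 4.
  pack.gen: re-runs because schema.gen 2->4; new result -5.
  east.gen: re-runs because pack.gen -3->-5; new result -5.
  patch.gen: re-runs because east.gen -3->-5; new result 4.
  delta.gen: re-runs because patch.gen 2->4; schema.gen 2->4; new result 16.

Run set: delta.gen, east.gen, pack.gen, patch.gen, schema.gen (5 run).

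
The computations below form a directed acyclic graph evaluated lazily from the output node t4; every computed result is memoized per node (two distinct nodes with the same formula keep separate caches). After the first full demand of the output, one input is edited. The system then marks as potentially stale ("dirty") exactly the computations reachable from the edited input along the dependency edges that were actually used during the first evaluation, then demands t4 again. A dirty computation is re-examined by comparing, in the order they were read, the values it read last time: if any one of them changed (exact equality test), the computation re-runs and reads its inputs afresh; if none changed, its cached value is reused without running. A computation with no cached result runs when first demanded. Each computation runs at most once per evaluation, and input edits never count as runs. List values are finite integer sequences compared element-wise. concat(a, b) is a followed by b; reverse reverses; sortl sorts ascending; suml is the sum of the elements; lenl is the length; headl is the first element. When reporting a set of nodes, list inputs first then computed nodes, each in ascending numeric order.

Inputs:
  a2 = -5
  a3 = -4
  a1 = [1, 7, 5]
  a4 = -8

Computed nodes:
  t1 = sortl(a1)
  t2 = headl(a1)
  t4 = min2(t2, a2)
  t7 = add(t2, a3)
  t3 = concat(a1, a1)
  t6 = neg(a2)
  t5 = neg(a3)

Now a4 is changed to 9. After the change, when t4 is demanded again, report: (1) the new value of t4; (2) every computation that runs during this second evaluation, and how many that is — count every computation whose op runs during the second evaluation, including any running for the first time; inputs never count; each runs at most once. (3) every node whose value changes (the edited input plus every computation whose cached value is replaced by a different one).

Demanding t4 again yields -5.
0 computations run: none.
The nodes whose values change: a4.
Note the shortcut — nothing in the graph depends on a4 at all, so no recomputation happens.

First demand of the output computes:
  t2 = headl([1, 7, 5]) = 1
  t4 = min2(1, -5) = -5

After the edit, cleaning proceeds:
  no node depends on a4 at all; the second demand re-runs nothing.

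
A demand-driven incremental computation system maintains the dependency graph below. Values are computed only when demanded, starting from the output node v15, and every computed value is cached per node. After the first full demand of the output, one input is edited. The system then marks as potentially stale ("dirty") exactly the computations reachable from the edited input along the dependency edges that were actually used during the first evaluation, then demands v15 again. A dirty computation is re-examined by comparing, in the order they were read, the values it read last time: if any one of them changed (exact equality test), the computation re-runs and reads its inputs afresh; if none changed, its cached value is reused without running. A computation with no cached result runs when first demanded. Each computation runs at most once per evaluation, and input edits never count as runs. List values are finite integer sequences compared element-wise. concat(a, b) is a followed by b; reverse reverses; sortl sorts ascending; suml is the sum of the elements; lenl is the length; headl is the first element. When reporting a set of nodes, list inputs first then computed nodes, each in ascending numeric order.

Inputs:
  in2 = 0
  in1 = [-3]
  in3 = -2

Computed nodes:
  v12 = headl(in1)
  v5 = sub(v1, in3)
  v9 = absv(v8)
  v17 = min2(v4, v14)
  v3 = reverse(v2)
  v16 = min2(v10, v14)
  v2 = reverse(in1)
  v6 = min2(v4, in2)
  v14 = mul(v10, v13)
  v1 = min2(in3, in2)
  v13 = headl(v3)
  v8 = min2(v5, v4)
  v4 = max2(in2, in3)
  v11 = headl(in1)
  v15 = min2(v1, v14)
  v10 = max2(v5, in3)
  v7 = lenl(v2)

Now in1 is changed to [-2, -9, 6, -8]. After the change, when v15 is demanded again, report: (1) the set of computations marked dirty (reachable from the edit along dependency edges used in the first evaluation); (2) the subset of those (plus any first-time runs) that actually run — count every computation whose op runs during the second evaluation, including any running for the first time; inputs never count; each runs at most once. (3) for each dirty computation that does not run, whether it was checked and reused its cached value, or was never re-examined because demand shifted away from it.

First evaluation (everything demanded from the output):
  v1 = min2(-2, 0) = -2
  v2 = reverse([-3]) = [-3]
  v3 = reverse([-3]) = [-3]
  v5 = sub(-2, -2) = 0
  v10 = max2(0, -2) = 0
  v13 = headl([-3]) = -3
  v14 = mul(0, -3) = 0
  v15 = min2(-2, 0) = -2

Propagation after the edit:
  v2: runs — in1 [-3]->[-2, -9, 6, -8]; result [-8, 6, -9, -2].
  v3: runs — v2 [-3]->[-8, 6, -9, -2]; result [-2, -9, 6, -8].
  v13: runs — v3 [-3]->[-2, -9, 6, -8]; result -2.
  v14: runs — v13 -3->-2; result 0 (same value as before).
  v15: checked — values it read are unchanged (v1 unchanged, v14 unchanged); reused cached -2 without running.

Key observation: the change is absorbed at v14 — it re-runs but produces the same value, and the output's value is unchanged.

Marked dirty: v2, v3, v13, v14, v15.
Computations that run: v2, v3, v13, v14 — 4 in total.
Checked but reused from cache: v15.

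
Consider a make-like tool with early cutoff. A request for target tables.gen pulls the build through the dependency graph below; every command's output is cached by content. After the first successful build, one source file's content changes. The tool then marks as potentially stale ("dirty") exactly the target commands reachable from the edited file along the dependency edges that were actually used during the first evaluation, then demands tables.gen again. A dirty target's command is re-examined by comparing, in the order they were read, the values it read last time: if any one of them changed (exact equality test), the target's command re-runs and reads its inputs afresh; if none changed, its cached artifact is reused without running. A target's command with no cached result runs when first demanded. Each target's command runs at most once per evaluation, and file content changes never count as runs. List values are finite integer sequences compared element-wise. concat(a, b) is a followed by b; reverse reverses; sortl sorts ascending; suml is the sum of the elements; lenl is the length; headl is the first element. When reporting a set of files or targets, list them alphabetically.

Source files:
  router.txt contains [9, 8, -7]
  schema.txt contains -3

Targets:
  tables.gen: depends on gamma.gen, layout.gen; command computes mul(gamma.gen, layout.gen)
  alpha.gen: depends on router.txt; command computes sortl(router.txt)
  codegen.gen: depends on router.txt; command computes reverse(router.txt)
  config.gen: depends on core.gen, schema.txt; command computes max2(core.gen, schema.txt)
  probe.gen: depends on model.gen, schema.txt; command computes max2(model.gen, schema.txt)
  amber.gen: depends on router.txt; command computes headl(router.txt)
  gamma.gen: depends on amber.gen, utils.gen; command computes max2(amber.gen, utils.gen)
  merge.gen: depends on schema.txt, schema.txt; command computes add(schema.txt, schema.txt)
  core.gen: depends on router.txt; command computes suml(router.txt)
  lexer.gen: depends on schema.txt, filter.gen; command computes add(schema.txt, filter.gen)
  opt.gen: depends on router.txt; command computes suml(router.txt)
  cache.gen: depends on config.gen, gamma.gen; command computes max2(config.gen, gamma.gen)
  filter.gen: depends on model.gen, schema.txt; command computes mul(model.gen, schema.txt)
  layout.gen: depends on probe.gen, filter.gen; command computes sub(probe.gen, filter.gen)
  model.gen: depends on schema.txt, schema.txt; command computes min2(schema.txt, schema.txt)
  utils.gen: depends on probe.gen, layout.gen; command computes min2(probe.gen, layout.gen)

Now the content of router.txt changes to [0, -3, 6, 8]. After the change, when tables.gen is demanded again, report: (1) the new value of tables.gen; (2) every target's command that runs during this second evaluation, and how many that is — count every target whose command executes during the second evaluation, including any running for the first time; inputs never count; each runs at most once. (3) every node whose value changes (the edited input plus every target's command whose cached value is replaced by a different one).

Demanding tables.gen again yields 0.
3 target commands run: amber.gen, gamma.gen, tables.gen.
The nodes whose values change: amber.gen, gamma.gen, router.txt, tables.gen.

First demand of the output computes:
  amber.gen = headl([9, 8, -7]) = 9
  model.gen = min2(-3, -3) = -3
  filter.gen = mul(-3, -3) = 9
  probe.gen = max2(-3, -3) = -3
  layout.gen = sub(-3, 9) = -12
  utils.gen = min2(-3, -12) = -12
  gamma.gen = max2(9, -12) = 9
  tables.gen = mul(9, -12) = -108

After the edit, cleaning proceeds:
  amber.gen: a read changed (router.txt [9, 8, -7]->[0, -3, 6, 8]) — executes, giving 0.
  gamma.gen: a read changed (amber.gen 9->0) — executes, giving 0.
  tables.gen: a read changed (gamma.gen 9->0) — executes, giving 0.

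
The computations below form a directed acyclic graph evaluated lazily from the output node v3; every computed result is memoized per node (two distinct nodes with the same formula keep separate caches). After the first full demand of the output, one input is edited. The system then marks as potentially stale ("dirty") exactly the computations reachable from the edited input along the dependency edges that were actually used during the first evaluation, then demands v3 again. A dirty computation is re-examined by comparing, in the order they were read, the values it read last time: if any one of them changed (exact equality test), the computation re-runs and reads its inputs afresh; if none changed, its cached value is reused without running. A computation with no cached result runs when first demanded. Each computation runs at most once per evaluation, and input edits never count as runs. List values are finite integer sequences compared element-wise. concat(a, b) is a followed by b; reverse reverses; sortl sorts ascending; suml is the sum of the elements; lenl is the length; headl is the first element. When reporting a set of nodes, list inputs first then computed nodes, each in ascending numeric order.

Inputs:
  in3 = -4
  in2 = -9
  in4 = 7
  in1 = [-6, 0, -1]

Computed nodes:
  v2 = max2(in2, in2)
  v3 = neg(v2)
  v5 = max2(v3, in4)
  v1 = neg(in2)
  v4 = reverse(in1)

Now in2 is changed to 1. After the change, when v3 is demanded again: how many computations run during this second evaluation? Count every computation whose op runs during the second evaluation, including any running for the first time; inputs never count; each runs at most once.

First demand of the output computes:
  v2 = max2(-9, -9) = -9
  v3 = neg(-9) = 9

After the edit, cleaning proceeds:
  v2: a read changed (in2 -9->1; in2 -9->1) — executes, giving 1.
  v3: a read changed (v2 -9->1) — executes, giving -1.

2 computations run: v2, v3.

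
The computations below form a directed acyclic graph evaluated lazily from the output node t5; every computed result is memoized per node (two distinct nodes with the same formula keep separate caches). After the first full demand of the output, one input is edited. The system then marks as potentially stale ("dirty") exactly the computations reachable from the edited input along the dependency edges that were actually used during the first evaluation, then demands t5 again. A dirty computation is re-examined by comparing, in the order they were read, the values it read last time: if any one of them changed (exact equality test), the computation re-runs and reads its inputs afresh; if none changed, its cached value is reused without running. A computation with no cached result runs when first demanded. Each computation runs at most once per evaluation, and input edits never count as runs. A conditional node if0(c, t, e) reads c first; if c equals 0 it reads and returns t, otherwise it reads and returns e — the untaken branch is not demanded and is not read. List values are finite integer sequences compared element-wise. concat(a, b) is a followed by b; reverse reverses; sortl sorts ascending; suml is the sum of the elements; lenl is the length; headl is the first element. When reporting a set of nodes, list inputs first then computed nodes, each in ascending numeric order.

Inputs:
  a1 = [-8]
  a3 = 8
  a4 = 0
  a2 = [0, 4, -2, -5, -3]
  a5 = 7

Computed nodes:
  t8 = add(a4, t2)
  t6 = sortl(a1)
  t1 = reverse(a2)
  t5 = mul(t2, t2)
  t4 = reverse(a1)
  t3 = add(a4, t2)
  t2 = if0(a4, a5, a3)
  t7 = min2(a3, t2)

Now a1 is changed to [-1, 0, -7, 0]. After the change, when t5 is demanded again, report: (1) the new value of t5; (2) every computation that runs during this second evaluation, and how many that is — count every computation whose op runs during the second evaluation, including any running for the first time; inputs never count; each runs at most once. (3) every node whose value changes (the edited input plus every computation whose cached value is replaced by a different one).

First demand of the output computes:
  t2 = if0(a4=0 -> then branch a5) = 7
  t5 = mul(7, 7) = 49

After the edit, cleaning proceeds:
  a1 only reaches undemanded nodes; the second demand re-runs nothing.

Note the shortcut — a1 feeds only undemanded nodes, so no recomputation happens.

Demanding t5 again yields 49.
0 computations run: none.
The nodes whose values change: a1.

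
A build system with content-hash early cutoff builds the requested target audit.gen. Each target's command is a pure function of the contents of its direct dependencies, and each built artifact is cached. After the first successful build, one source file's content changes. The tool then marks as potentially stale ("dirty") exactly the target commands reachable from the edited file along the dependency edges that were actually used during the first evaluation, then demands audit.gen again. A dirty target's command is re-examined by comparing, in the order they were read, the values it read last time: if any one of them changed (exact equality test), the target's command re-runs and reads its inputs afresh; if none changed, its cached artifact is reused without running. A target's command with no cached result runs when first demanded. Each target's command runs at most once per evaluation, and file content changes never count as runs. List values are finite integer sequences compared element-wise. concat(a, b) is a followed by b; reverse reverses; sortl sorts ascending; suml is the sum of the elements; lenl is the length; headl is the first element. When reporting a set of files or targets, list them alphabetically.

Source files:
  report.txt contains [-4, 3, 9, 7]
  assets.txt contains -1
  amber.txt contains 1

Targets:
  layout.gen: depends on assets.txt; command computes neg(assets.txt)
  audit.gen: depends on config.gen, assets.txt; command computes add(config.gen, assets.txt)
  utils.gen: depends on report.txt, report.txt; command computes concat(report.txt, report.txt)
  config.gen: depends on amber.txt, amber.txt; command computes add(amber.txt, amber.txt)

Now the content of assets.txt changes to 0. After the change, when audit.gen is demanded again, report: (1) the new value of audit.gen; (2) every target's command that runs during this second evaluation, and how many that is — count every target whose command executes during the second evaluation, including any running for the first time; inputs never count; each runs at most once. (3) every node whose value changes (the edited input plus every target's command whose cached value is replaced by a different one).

New value of audit.gen: 2.
Target commands that run: audit.gen — 1 in total.
Values that change: assets.txt, audit.gen.

First evaluation (everything demanded from the output):
  config.gen = add(1, 1) = 2
  audit.gen = add(2, -1) = 1

Propagation after the edit:
  audit.gen: runs — assets.txt -1->0; result 2.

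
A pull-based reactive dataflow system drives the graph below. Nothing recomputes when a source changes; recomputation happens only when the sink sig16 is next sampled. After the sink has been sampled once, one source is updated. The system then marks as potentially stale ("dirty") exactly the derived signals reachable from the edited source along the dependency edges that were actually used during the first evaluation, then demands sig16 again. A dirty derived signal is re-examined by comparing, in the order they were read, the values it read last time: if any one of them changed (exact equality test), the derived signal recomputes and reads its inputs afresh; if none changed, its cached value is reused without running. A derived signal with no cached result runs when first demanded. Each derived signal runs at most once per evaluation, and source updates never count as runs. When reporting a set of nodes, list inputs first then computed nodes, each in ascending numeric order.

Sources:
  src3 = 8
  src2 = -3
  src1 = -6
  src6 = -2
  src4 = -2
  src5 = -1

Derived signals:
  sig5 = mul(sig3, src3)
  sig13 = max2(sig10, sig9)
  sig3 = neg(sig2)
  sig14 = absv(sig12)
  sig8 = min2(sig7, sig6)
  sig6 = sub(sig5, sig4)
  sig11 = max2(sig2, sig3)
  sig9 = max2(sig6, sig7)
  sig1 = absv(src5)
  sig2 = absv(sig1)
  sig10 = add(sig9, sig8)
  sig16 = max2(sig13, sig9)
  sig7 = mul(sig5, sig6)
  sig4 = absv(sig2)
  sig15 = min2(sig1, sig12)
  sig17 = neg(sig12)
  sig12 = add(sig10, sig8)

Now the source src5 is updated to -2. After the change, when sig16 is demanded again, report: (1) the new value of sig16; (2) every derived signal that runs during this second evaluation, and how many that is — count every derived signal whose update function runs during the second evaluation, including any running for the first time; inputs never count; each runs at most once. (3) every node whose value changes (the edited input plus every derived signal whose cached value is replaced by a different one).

First evaluation (everything demanded from the output):
  sig1 = absv(-1) = 1
  sig2 = absv(1) = 1
  sig3 = neg(1) = -1
  sig4 = absv(1) = 1
  sig5 = mul(-1, 8) = -8
  sig6 = sub(-8, 1) = -9
  sig7 = mul(-8, -9) = 72
  sig8 = min2(72, -9) = -9
  sig9 = max2(-9, 72) = 72
  sig10 = add(72, -9) = 63
  sig13 = max2(63, 72) = 72
  sig16 = max2(72, 72) = 72

Propagation after the edit:
  sig1: runs — src5 -1->-2; result 2.
  sig2: runs — sig1 1->2; result 2.
  sig3: runs — sig2 1->2; result -2.
  sig4: runs — sig2 1->2; result 2.
  sig5: runs — sig3 -1->-2; result -16.
  sig6: runs — sig5 -8->-16; sig4 1->2; result -18.
  sig7: runs — sig5 -8->-16; sig6 -9->-18; result 288.
  sig8: runs — sig7 72->288; sig6 -9->-18; result -18.
  sig9: runs — sig6 -9->-18; sig7 72->288; result 288.
  sig10: runs — sig9 72->288; sig8 -9->-18; result 270.
  sig13: runs — sig10 63->270; sig9 72->288; result 288.
  sig16: runs — sig13 72->288; sig9 72->288; result 288.

New value of sig16: 288.
Derived signals that run: sig1, sig2, sig3, sig4, sig5, sig6, sig7, sig8, sig9, sig10, sig13, sig16 — 12 in total.
Values that change: src5, sig1, sig2, sig3, sig4, sig5, sig6, sig7, sig8, sig9, sig10, sig13, sig16.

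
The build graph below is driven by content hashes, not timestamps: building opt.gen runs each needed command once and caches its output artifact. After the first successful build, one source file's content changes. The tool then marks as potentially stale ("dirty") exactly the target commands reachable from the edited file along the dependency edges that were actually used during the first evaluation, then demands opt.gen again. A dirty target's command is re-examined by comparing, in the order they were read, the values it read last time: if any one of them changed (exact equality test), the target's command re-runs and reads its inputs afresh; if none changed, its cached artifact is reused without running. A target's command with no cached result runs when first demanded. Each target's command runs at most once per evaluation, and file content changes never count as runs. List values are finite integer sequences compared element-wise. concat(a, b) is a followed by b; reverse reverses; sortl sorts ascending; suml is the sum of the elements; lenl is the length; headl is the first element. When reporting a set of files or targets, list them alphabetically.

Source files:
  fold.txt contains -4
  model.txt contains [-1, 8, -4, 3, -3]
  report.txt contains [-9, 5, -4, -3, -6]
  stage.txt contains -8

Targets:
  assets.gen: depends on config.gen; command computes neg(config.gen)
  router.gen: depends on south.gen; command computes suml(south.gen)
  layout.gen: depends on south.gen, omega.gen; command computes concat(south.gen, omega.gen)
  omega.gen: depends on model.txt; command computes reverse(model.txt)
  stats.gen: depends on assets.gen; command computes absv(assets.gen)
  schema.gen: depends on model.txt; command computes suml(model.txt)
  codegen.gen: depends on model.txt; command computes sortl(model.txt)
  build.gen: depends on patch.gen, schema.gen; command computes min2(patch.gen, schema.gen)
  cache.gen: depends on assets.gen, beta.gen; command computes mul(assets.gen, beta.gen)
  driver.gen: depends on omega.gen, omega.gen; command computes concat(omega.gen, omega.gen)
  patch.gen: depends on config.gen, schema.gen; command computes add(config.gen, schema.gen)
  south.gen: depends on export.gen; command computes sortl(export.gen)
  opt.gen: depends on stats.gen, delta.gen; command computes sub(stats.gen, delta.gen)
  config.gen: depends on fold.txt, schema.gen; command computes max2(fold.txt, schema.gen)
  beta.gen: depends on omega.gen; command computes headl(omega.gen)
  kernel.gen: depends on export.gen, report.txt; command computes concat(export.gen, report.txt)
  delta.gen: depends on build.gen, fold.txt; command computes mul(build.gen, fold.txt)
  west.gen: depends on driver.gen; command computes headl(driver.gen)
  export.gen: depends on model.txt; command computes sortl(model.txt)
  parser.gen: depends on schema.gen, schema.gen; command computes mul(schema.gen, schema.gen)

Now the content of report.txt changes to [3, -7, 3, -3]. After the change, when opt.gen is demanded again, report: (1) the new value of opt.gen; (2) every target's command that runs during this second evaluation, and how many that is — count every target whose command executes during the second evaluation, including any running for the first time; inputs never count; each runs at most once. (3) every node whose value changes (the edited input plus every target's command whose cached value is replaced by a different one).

Initial pass — values computed on the first demand:
  schema.gen = suml([-1, 8, -4, 3, -3]) = 3
  config.gen = max2(-4, 3) = 3
  assets.gen = neg(3) = -3
  patch.gen = add(3, 3) = 6
  build.gen = min2(6, 3) = 3
  delta.gen = mul(3, -4) = -12
  stats.gen = absv(-3) = 3
  opt.gen = sub(3, -12) = 15

Second demand — change propagation:
  no demanded computation ever read report.txt, so the edit dirties nothing and nothing runs.

The important point: nothing the output needs ever reads report.txt, so the edit is invisible to it.

opt.gen now evaluates to 15.
Run set: none (0 run).
Changed values: report.txt.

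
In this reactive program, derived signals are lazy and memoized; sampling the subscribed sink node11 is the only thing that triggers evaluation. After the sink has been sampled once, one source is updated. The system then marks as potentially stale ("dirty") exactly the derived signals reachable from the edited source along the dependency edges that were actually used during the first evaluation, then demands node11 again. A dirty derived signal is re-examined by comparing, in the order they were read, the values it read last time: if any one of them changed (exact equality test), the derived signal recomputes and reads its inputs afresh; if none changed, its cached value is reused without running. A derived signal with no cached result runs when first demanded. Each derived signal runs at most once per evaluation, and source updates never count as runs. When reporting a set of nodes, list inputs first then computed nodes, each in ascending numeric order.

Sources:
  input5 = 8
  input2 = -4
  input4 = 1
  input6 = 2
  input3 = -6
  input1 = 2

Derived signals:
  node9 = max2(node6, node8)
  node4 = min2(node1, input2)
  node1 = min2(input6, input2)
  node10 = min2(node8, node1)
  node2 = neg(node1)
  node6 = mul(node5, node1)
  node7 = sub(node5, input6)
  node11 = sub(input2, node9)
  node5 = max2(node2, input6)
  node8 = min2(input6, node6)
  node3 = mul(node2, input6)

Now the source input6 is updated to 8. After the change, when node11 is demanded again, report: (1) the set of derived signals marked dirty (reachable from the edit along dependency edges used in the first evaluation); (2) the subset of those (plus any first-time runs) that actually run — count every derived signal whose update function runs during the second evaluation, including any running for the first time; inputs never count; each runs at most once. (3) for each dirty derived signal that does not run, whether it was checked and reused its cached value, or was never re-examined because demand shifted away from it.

First demand of the output computes:
  node1 = min2(2, -4) = -4
  node2 = neg(-4) = 4
  node5 = max2(4, 2) = 4
  node6 = mul(4, -4) = -16
  node8 = min2(2, -16) = -16
  node9 = max2(-16, -16) = -16
  node11 = sub(-4, -16) = 12

After the edit, cleaning proceeds:
  node1: a read changed (input6 2->8) — executes, giving -4 — identical to its old value.
  node2: dirty, but its reads are unchanged (node1 unchanged); cached 4 stands.
  node5: a read changed (input6 2->8) — executes, giving 8.
  node6: a read changed (node5 4->8) — executes, giving -32.
  node8: a read changed (input6 2->8; node6 -16->-32) — executes, giving -32.
  node9: a read changed (node6 -16->-32; node8 -16->-32) — executes, giving -32.
  node11: a read changed (node9 -16->-32) — executes, giving 28.

Note where the cutoff bites: node2 is checked, finds nothing changed, and keeps its cache.

The edit dirties: node1, node2, node5, node6, node8, node9, node11.
6 derived signals run: node1, node5, node6, node8, node9, node11.
Cache hits after checking: node2.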